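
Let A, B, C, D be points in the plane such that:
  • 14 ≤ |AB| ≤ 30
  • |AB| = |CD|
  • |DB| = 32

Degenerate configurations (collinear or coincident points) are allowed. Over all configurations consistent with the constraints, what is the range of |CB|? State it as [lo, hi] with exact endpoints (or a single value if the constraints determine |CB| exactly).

|AB| ∈ [14, 30]
|BD| ∈ {32}
|CD| ∈ [14, 30]
|AD| ∈ [2, 62]
|BC| ∈ [2, 62]
|AC| ∈ [0, 92]

|CB| ∈ [2, 62]  (≈ [2.0000, 62.0000])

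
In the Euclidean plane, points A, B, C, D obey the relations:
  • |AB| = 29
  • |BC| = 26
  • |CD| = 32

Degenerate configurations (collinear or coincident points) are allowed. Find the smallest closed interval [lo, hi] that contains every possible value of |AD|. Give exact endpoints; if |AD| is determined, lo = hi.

|AD| ∈ [0, 87]  (≈ [0.0000, 87.0000])

|AB| ∈ {29}
|BC| ∈ {26}
|CD| ∈ {32}
|AC| ∈ [3, 55]
|BD| ∈ [6, 58]
|AD| ∈ [0, 87]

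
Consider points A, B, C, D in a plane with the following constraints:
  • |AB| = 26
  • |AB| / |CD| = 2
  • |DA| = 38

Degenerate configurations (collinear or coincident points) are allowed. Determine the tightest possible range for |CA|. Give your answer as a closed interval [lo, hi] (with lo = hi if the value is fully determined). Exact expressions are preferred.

|CA| ∈ [25, 51]  (≈ [25.0000, 51.0000])

|AB| ∈ {26}
|AD| ∈ {38}
|CD| ∈ {13}
|BD| ∈ [12, 64]
|AC| ∈ [25, 51]
|BC| ∈ [0, 77]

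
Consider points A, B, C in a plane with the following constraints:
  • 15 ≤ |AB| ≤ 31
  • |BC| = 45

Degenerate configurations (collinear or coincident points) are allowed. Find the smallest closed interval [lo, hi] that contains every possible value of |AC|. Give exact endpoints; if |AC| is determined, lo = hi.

|AC| ∈ [14, 76]  (≈ [14.0000, 76.0000])

|AB| ∈ [15, 31]
|BC| ∈ {45}
|AC| ∈ [14, 76]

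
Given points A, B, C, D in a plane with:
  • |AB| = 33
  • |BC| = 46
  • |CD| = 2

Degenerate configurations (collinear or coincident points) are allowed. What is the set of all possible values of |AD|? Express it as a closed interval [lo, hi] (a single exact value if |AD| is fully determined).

|AD| ∈ [11, 81]  (≈ [11.0000, 81.0000])

|AB| ∈ {33}
|BC| ∈ {46}
|CD| ∈ {2}
|AC| ∈ [13, 79]
|BD| ∈ [44, 48]
|AD| ∈ [11, 81]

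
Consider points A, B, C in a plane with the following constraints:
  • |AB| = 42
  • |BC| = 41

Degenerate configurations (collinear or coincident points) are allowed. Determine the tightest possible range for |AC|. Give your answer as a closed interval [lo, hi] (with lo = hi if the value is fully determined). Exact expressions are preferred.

|AB| ∈ {42}
|BC| ∈ {41}
|AC| ∈ [1, 83]

|AC| ∈ [1, 83]  (≈ [1.0000, 83.0000])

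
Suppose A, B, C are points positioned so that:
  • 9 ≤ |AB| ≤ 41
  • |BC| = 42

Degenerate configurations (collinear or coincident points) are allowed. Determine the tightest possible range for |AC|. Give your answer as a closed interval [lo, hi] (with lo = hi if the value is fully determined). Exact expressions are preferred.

|AB| ∈ [9, 41]
|BC| ∈ {42}
|AC| ∈ [1, 83]

|AC| ∈ [1, 83]  (≈ [1.0000, 83.0000])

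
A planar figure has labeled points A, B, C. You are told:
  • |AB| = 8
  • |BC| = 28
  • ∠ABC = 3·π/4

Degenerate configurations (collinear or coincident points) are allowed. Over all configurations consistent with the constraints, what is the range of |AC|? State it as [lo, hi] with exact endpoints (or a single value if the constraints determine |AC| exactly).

|AC| = 4·√(14·√(2) + 53)  (≈ 34.1289)

|AB| ∈ {8}
|BC| ∈ {28}
|AC| ∈ {4·√(14·√(2) + 53)}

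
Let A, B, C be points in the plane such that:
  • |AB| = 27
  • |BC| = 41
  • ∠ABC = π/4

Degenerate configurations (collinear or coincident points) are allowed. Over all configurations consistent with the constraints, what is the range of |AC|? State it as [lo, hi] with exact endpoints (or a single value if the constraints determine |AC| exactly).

|AC| = √(2410 - 1107·√(2))  (≈ 29.0597)

|AB| ∈ {27}
|BC| ∈ {41}
|AC| ∈ {√(2410 - 1107·√(2))}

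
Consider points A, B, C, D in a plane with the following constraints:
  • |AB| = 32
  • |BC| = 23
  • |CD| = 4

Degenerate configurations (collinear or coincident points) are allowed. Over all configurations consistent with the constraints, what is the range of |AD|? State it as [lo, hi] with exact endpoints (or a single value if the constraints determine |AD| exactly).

|AD| ∈ [5, 59]  (≈ [5.0000, 59.0000])

|AB| ∈ {32}
|BC| ∈ {23}
|CD| ∈ {4}
|AC| ∈ [9, 55]
|BD| ∈ [19, 27]
|AD| ∈ [5, 59]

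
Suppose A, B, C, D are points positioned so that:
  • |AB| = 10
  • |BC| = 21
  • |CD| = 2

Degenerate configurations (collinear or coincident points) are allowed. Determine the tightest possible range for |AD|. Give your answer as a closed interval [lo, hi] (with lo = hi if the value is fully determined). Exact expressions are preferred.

|AD| ∈ [9, 33]  (≈ [9.0000, 33.0000])

|AB| ∈ {10}
|BC| ∈ {21}
|CD| ∈ {2}
|AC| ∈ [11, 31]
|BD| ∈ [19, 23]
|AD| ∈ [9, 33]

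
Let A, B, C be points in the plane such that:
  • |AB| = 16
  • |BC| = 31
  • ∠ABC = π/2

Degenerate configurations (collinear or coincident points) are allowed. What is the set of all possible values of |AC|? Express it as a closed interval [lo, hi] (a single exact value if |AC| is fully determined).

|AC| = √(1217)  (≈ 34.8855)

|AB| ∈ {16}
|BC| ∈ {31}
|AC| ∈ {√(1217)}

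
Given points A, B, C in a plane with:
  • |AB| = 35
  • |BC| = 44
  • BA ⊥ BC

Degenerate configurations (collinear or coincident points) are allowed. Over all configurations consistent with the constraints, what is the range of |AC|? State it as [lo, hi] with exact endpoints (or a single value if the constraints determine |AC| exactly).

|AB| ∈ {35}
|BC| ∈ {44}
|AC| ∈ {√(3161)}

|AC| = √(3161)  (≈ 56.2228)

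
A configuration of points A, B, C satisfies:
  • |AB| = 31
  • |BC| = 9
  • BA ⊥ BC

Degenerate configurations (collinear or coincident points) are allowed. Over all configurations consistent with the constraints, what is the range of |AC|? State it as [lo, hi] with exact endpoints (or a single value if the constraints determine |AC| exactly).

|AC| = √(1042)  (≈ 32.2800)

|AB| ∈ {31}
|BC| ∈ {9}
|AC| ∈ {√(1042)}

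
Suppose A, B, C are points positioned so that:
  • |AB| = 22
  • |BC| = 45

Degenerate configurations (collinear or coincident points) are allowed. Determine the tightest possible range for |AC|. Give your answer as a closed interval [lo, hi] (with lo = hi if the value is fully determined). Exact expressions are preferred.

|AB| ∈ {22}
|BC| ∈ {45}
|AC| ∈ [23, 67]

|AC| ∈ [23, 67]  (≈ [23.0000, 67.0000])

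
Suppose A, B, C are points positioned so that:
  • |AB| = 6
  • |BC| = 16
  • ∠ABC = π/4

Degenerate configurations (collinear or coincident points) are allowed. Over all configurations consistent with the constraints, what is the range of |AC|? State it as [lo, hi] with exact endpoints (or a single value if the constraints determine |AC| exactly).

|AC| = 2·√(73 - 24·√(2))  (≈ 12.4994)

|AB| ∈ {6}
|BC| ∈ {16}
|AC| ∈ {2·√(73 - 24·√(2))}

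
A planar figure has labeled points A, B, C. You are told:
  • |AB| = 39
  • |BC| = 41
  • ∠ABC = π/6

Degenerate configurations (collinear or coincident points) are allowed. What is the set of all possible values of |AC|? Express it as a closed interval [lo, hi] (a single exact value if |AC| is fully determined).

|AB| ∈ {39}
|BC| ∈ {41}
|AC| ∈ {√(3202 - 1599·√(3))}

|AC| = √(3202 - 1599·√(3))  (≈ 20.7955)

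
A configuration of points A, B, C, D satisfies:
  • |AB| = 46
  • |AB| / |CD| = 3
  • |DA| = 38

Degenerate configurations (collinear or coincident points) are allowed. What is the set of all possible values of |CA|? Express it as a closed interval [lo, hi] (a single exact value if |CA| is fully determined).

|AB| ∈ {46}
|AD| ∈ {38}
|CD| ∈ {46/3}
|BD| ∈ [8, 84]
|AC| ∈ [68/3, 160/3]
|BC| ∈ [0, 298/3]

|CA| ∈ [68/3, 160/3]  (≈ [22.6667, 53.3333])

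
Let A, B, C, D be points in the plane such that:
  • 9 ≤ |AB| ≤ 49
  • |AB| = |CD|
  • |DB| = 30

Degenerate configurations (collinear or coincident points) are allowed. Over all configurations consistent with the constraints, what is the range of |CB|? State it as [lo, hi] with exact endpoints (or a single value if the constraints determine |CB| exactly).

|AB| ∈ [9, 49]
|BD| ∈ {30}
|CD| ∈ [9, 49]
|AD| ∈ [0, 79]
|BC| ∈ [0, 79]
|AC| ∈ [0, 128]

|CB| ∈ [0, 79]  (≈ [0.0000, 79.0000])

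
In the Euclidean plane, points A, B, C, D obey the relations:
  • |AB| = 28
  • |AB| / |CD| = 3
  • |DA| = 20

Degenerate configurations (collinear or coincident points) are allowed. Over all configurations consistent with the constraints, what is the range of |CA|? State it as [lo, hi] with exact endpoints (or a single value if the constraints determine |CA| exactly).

|CA| ∈ [32/3, 88/3]  (≈ [10.6667, 29.3333])

|AB| ∈ {28}
|AD| ∈ {20}
|CD| ∈ {28/3}
|BD| ∈ [8, 48]
|AC| ∈ [32/3, 88/3]
|BC| ∈ [0, 172/3]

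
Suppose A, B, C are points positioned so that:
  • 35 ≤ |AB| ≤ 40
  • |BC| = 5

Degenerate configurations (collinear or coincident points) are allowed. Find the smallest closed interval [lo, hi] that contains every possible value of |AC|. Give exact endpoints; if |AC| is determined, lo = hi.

|AB| ∈ [35, 40]
|BC| ∈ {5}
|AC| ∈ [30, 45]

|AC| ∈ [30, 45]  (≈ [30.0000, 45.0000])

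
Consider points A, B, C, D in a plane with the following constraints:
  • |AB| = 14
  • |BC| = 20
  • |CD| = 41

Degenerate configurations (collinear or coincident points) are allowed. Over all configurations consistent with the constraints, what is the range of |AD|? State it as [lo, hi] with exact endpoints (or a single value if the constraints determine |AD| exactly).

|AB| ∈ {14}
|BC| ∈ {20}
|CD| ∈ {41}
|AC| ∈ [6, 34]
|BD| ∈ [21, 61]
|AD| ∈ [7, 75]

|AD| ∈ [7, 75]  (≈ [7.0000, 75.0000])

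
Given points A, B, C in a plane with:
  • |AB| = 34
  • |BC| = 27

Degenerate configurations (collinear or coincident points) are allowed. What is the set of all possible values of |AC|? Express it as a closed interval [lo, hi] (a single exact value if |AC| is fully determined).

|AB| ∈ {34}
|BC| ∈ {27}
|AC| ∈ [7, 61]

|AC| ∈ [7, 61]  (≈ [7.0000, 61.0000])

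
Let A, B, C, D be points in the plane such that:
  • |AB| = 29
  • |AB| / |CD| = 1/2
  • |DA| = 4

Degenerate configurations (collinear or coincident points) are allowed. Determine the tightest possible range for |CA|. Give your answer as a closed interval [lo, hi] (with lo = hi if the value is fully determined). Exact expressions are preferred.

|CA| ∈ [54, 62]  (≈ [54.0000, 62.0000])

|AB| ∈ {29}
|AD| ∈ {4}
|CD| ∈ {58}
|BD| ∈ [25, 33]
|AC| ∈ [54, 62]
|BC| ∈ [25, 91]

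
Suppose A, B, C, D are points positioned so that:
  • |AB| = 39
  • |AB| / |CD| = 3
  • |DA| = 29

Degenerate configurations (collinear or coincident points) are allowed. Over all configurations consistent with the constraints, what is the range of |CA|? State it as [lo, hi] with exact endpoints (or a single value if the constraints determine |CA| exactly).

|CA| ∈ [16, 42]  (≈ [16.0000, 42.0000])

|AB| ∈ {39}
|AD| ∈ {29}
|CD| ∈ {13}
|BD| ∈ [10, 68]
|AC| ∈ [16, 42]
|BC| ∈ [0, 81]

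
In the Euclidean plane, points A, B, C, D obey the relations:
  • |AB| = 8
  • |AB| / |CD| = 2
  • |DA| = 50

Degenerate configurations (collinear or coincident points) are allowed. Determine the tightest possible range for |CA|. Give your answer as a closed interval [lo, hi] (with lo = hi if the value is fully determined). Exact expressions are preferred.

|CA| ∈ [46, 54]  (≈ [46.0000, 54.0000])

|AB| ∈ {8}
|AD| ∈ {50}
|CD| ∈ {4}
|BD| ∈ [42, 58]
|AC| ∈ [46, 54]
|BC| ∈ [38, 62]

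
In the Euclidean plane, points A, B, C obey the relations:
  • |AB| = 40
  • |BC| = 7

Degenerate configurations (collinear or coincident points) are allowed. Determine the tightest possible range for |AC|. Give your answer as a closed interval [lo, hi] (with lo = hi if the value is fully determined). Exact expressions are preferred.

|AB| ∈ {40}
|BC| ∈ {7}
|AC| ∈ [33, 47]

|AC| ∈ [33, 47]  (≈ [33.0000, 47.0000])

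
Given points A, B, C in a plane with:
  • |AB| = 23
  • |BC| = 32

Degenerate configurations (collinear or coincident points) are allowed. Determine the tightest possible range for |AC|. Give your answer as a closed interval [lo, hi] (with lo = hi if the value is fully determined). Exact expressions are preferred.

|AB| ∈ {23}
|BC| ∈ {32}
|AC| ∈ [9, 55]

|AC| ∈ [9, 55]  (≈ [9.0000, 55.0000])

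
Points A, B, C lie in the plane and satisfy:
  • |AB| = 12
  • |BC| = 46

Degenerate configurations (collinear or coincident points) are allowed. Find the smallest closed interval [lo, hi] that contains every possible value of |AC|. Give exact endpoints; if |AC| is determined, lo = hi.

|AB| ∈ {12}
|BC| ∈ {46}
|AC| ∈ [34, 58]

|AC| ∈ [34, 58]  (≈ [34.0000, 58.0000])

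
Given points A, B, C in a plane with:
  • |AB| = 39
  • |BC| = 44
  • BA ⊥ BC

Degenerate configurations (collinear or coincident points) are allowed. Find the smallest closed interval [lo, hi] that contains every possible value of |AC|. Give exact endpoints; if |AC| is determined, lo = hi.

|AC| = √(3457)  (≈ 58.7963)

|AB| ∈ {39}
|BC| ∈ {44}
|AC| ∈ {√(3457)}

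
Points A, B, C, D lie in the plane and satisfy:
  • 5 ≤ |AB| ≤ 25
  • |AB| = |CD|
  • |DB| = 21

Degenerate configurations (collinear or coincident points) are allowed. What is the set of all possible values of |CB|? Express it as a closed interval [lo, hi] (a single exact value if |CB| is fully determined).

|AB| ∈ [5, 25]
|BD| ∈ {21}
|CD| ∈ [5, 25]
|AD| ∈ [0, 46]
|BC| ∈ [0, 46]
|AC| ∈ [0, 71]

|CB| ∈ [0, 46]  (≈ [0.0000, 46.0000])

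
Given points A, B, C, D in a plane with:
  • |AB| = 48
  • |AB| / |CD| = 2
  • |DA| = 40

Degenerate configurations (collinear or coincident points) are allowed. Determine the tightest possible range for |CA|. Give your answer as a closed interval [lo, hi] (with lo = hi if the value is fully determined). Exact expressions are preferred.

|CA| ∈ [16, 64]  (≈ [16.0000, 64.0000])

|AB| ∈ {48}
|AD| ∈ {40}
|CD| ∈ {24}
|BD| ∈ [8, 88]
|AC| ∈ [16, 64]
|BC| ∈ [0, 112]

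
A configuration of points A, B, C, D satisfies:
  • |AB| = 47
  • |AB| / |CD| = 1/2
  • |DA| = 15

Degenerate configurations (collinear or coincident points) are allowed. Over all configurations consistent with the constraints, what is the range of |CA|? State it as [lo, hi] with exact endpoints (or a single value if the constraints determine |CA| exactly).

|CA| ∈ [79, 109]  (≈ [79.0000, 109.0000])

|AB| ∈ {47}
|AD| ∈ {15}
|CD| ∈ {94}
|BD| ∈ [32, 62]
|AC| ∈ [79, 109]
|BC| ∈ [32, 156]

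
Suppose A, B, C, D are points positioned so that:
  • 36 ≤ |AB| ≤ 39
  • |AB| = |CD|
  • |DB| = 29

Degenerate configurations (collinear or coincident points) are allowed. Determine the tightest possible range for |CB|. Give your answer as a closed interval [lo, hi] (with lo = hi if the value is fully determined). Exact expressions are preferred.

|AB| ∈ [36, 39]
|BD| ∈ {29}
|CD| ∈ [36, 39]
|AD| ∈ [7, 68]
|BC| ∈ [7, 68]
|AC| ∈ [0, 107]

|CB| ∈ [7, 68]  (≈ [7.0000, 68.0000])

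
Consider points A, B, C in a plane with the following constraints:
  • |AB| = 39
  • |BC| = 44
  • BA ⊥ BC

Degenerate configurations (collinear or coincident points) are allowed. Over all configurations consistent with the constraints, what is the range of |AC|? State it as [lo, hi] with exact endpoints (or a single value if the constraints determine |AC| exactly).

|AC| = √(3457)  (≈ 58.7963)

|AB| ∈ {39}
|BC| ∈ {44}
|AC| ∈ {√(3457)}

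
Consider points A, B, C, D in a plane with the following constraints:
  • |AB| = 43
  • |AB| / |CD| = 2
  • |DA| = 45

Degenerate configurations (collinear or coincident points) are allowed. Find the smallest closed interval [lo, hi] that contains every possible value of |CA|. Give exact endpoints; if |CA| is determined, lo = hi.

|AB| ∈ {43}
|AD| ∈ {45}
|CD| ∈ {43/2}
|BD| ∈ [2, 88]
|AC| ∈ [47/2, 133/2]
|BC| ∈ [0, 219/2]

|CA| ∈ [47/2, 133/2]  (≈ [23.5000, 66.5000])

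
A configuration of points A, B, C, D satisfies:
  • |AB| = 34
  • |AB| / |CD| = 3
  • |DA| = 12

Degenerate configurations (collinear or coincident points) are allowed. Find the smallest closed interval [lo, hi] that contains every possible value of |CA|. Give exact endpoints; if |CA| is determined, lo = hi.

|AB| ∈ {34}
|AD| ∈ {12}
|CD| ∈ {34/3}
|BD| ∈ [22, 46]
|AC| ∈ [2/3, 70/3]
|BC| ∈ [32/3, 172/3]

|CA| ∈ [2/3, 70/3]  (≈ [0.6667, 23.3333])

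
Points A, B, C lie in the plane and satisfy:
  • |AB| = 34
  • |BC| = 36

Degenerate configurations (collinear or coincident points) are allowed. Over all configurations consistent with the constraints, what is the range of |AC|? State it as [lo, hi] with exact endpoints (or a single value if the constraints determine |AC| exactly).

|AB| ∈ {34}
|BC| ∈ {36}
|AC| ∈ [2, 70]

|AC| ∈ [2, 70]  (≈ [2.0000, 70.0000])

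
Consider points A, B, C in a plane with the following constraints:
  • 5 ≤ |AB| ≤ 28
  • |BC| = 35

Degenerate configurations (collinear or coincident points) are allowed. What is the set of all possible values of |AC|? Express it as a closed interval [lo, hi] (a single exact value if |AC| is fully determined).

|AC| ∈ [7, 63]  (≈ [7.0000, 63.0000])

|AB| ∈ [5, 28]
|BC| ∈ {35}
|AC| ∈ [7, 63]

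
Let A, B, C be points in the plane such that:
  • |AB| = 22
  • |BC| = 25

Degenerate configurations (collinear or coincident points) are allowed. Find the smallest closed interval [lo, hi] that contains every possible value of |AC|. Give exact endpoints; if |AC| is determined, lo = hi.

|AB| ∈ {22}
|BC| ∈ {25}
|AC| ∈ [3, 47]

|AC| ∈ [3, 47]  (≈ [3.0000, 47.0000])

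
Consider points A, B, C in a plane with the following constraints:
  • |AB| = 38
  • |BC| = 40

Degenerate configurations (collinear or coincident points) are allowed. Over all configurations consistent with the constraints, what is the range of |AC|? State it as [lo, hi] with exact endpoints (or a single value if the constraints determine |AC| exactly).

|AB| ∈ {38}
|BC| ∈ {40}
|AC| ∈ [2, 78]

|AC| ∈ [2, 78]  (≈ [2.0000, 78.0000])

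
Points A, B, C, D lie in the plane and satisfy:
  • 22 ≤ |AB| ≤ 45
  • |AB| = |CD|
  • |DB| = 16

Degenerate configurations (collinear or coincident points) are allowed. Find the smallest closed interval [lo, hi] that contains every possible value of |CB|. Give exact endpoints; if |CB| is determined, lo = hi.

|AB| ∈ [22, 45]
|BD| ∈ {16}
|CD| ∈ [22, 45]
|AD| ∈ [6, 61]
|BC| ∈ [6, 61]
|AC| ∈ [0, 106]

|CB| ∈ [6, 61]  (≈ [6.0000, 61.0000])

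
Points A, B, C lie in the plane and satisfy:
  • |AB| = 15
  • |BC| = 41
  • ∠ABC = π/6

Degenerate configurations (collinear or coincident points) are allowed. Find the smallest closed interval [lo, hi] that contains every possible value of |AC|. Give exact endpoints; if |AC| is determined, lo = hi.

|AB| ∈ {15}
|BC| ∈ {41}
|AC| ∈ {√(1906 - 615·√(3))}

|AC| = √(1906 - 615·√(3))  (≈ 28.9964)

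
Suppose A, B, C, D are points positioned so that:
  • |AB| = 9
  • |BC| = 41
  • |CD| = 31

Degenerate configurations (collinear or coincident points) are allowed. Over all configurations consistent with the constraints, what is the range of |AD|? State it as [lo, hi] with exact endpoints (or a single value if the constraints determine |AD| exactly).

|AB| ∈ {9}
|BC| ∈ {41}
|CD| ∈ {31}
|AC| ∈ [32, 50]
|BD| ∈ [10, 72]
|AD| ∈ [1, 81]

|AD| ∈ [1, 81]  (≈ [1.0000, 81.0000])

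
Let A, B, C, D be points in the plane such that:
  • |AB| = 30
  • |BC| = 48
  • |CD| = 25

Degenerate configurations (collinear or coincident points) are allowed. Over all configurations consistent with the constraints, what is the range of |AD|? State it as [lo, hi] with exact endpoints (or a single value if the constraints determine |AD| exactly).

|AB| ∈ {30}
|BC| ∈ {48}
|CD| ∈ {25}
|AC| ∈ [18, 78]
|BD| ∈ [23, 73]
|AD| ∈ [0, 103]

|AD| ∈ [0, 103]  (≈ [0.0000, 103.0000])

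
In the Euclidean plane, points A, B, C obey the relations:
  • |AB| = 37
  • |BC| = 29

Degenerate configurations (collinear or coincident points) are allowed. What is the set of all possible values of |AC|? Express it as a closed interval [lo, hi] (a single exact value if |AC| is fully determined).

|AC| ∈ [8, 66]  (≈ [8.0000, 66.0000])

|AB| ∈ {37}
|BC| ∈ {29}
|AC| ∈ [8, 66]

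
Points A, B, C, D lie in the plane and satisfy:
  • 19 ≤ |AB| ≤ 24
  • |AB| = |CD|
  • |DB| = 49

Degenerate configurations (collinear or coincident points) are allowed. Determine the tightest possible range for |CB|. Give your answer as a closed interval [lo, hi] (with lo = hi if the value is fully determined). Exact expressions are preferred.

|AB| ∈ [19, 24]
|BD| ∈ {49}
|CD| ∈ [19, 24]
|AD| ∈ [25, 73]
|BC| ∈ [25, 73]
|AC| ∈ [1, 97]

|CB| ∈ [25, 73]  (≈ [25.0000, 73.0000])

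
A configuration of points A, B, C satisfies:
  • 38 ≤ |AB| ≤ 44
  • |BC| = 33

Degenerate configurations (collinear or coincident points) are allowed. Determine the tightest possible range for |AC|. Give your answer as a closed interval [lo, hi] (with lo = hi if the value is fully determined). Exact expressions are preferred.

|AB| ∈ [38, 44]
|BC| ∈ {33}
|AC| ∈ [5, 77]

|AC| ∈ [5, 77]  (≈ [5.0000, 77.0000])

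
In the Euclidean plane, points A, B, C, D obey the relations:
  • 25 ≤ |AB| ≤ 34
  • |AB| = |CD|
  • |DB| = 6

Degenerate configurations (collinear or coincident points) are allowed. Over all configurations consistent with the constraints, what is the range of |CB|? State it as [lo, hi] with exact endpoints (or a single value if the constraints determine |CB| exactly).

|CB| ∈ [19, 40]  (≈ [19.0000, 40.0000])

|AB| ∈ [25, 34]
|BD| ∈ {6}
|CD| ∈ [25, 34]
|AD| ∈ [19, 40]
|BC| ∈ [19, 40]
|AC| ∈ [0, 74]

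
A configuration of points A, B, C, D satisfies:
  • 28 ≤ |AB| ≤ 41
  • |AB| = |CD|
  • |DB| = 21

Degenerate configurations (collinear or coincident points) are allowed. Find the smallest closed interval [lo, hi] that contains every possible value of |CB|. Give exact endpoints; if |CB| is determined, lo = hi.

|AB| ∈ [28, 41]
|BD| ∈ {21}
|CD| ∈ [28, 41]
|AD| ∈ [7, 62]
|BC| ∈ [7, 62]
|AC| ∈ [0, 103]

|CB| ∈ [7, 62]  (≈ [7.0000, 62.0000])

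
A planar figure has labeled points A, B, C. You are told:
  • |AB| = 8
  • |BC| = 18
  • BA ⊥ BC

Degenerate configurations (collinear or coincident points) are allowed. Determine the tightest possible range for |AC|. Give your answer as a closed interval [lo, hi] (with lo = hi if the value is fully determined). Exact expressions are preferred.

|AB| ∈ {8}
|BC| ∈ {18}
|AC| ∈ {2·√(97)}

|AC| = 2·√(97)  (≈ 19.6977)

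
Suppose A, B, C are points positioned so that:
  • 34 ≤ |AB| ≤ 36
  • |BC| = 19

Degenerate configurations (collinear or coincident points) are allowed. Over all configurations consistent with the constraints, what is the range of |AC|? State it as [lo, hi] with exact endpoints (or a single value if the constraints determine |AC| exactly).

|AC| ∈ [15, 55]  (≈ [15.0000, 55.0000])

|AB| ∈ [34, 36]
|BC| ∈ {19}
|AC| ∈ [15, 55]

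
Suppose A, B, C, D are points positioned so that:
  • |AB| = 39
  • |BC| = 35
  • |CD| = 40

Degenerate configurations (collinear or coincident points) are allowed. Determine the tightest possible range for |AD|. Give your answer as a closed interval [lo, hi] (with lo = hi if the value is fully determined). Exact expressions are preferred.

|AB| ∈ {39}
|BC| ∈ {35}
|CD| ∈ {40}
|AC| ∈ [4, 74]
|BD| ∈ [5, 75]
|AD| ∈ [0, 114]

|AD| ∈ [0, 114]  (≈ [0.0000, 114.0000])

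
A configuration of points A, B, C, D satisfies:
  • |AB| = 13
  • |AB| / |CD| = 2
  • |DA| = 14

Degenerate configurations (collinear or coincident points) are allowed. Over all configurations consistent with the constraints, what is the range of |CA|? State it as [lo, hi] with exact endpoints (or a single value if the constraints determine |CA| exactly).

|CA| ∈ [15/2, 41/2]  (≈ [7.5000, 20.5000])

|AB| ∈ {13}
|AD| ∈ {14}
|CD| ∈ {13/2}
|BD| ∈ [1, 27]
|AC| ∈ [15/2, 41/2]
|BC| ∈ [0, 67/2]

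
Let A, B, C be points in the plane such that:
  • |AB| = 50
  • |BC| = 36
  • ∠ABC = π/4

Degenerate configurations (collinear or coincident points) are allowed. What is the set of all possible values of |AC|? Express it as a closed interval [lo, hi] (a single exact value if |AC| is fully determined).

|AB| ∈ {50}
|BC| ∈ {36}
|AC| ∈ {2·√(949 - 450·√(2))}

|AC| = 2·√(949 - 450·√(2))  (≈ 35.3612)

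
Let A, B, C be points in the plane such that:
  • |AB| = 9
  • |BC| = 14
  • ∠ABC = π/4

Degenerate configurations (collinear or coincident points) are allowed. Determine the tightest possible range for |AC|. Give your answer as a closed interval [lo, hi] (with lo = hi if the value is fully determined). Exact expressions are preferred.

|AC| = √(277 - 126·√(2))  (≈ 9.9403)

|AB| ∈ {9}
|BC| ∈ {14}
|AC| ∈ {√(277 - 126·√(2))}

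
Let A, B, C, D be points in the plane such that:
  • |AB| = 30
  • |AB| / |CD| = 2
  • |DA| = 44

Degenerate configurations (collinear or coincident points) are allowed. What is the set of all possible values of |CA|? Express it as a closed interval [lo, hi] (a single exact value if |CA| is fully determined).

|CA| ∈ [29, 59]  (≈ [29.0000, 59.0000])

|AB| ∈ {30}
|AD| ∈ {44}
|CD| ∈ {15}
|BD| ∈ [14, 74]
|AC| ∈ [29, 59]
|BC| ∈ [0, 89]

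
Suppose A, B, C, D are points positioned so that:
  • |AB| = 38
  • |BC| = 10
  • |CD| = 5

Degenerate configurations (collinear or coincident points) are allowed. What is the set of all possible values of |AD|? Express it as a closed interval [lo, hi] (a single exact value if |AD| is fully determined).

|AD| ∈ [23, 53]  (≈ [23.0000, 53.0000])

|AB| ∈ {38}
|BC| ∈ {10}
|CD| ∈ {5}
|AC| ∈ [28, 48]
|BD| ∈ [5, 15]
|AD| ∈ [23, 53]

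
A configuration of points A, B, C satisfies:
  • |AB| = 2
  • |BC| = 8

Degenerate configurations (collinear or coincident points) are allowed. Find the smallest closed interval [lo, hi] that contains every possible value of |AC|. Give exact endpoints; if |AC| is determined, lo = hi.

|AB| ∈ {2}
|BC| ∈ {8}
|AC| ∈ [6, 10]

|AC| ∈ [6, 10]  (≈ [6.0000, 10.0000])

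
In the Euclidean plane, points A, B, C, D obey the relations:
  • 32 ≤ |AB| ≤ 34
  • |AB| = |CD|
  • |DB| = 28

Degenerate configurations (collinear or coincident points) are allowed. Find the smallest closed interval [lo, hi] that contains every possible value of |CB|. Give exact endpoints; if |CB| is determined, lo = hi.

|AB| ∈ [32, 34]
|BD| ∈ {28}
|CD| ∈ [32, 34]
|AD| ∈ [4, 62]
|BC| ∈ [4, 62]
|AC| ∈ [0, 96]

|CB| ∈ [4, 62]  (≈ [4.0000, 62.0000])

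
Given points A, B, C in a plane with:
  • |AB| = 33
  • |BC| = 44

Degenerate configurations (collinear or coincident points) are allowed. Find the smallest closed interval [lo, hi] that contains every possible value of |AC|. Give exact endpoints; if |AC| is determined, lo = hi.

|AC| ∈ [11, 77]  (≈ [11.0000, 77.0000])

|AB| ∈ {33}
|BC| ∈ {44}
|AC| ∈ [11, 77]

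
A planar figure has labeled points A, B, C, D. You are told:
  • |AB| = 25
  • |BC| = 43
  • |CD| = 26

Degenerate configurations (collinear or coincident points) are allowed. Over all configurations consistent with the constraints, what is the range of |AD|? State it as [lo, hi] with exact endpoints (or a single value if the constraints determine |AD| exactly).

|AB| ∈ {25}
|BC| ∈ {43}
|CD| ∈ {26}
|AC| ∈ [18, 68]
|BD| ∈ [17, 69]
|AD| ∈ [0, 94]

|AD| ∈ [0, 94]  (≈ [0.0000, 94.0000])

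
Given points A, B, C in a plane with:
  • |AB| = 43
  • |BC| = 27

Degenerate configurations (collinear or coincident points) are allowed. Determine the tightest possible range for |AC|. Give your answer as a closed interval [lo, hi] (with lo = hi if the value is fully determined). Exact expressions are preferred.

|AB| ∈ {43}
|BC| ∈ {27}
|AC| ∈ [16, 70]

|AC| ∈ [16, 70]  (≈ [16.0000, 70.0000])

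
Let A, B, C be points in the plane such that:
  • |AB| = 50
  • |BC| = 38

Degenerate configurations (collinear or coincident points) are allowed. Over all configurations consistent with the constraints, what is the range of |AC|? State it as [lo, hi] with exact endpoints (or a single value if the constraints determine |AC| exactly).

|AB| ∈ {50}
|BC| ∈ {38}
|AC| ∈ [12, 88]

|AC| ∈ [12, 88]  (≈ [12.0000, 88.0000])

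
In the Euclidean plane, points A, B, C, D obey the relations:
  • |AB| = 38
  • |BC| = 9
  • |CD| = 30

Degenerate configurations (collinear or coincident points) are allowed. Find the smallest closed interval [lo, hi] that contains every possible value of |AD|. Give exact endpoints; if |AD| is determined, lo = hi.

|AD| ∈ [0, 77]  (≈ [0.0000, 77.0000])

|AB| ∈ {38}
|BC| ∈ {9}
|CD| ∈ {30}
|AC| ∈ [29, 47]
|BD| ∈ [21, 39]
|AD| ∈ [0, 77]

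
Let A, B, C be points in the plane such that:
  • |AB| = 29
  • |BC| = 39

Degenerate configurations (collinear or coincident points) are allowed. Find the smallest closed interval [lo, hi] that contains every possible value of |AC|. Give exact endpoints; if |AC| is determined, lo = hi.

|AC| ∈ [10, 68]  (≈ [10.0000, 68.0000])

|AB| ∈ {29}
|BC| ∈ {39}
|AC| ∈ [10, 68]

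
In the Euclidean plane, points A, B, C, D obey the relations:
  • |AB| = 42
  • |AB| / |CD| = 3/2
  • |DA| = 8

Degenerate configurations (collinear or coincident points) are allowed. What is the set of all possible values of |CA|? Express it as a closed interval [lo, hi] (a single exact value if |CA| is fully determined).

|CA| ∈ [20, 36]  (≈ [20.0000, 36.0000])

|AB| ∈ {42}
|AD| ∈ {8}
|CD| ∈ {28}
|BD| ∈ [34, 50]
|AC| ∈ [20, 36]
|BC| ∈ [6, 78]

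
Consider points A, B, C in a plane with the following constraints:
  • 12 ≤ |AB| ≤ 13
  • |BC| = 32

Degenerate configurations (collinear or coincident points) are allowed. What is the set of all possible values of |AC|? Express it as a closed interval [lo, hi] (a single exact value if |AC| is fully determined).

|AB| ∈ [12, 13]
|BC| ∈ {32}
|AC| ∈ [19, 45]

|AC| ∈ [19, 45]  (≈ [19.0000, 45.0000])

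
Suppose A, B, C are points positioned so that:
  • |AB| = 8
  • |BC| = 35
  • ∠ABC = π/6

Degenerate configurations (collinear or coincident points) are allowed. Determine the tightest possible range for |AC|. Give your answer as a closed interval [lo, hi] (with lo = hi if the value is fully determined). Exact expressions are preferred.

|AB| ∈ {8}
|BC| ∈ {35}
|AC| ∈ {√(1289 - 280·√(3))}

|AC| = √(1289 - 280·√(3))  (≈ 28.3553)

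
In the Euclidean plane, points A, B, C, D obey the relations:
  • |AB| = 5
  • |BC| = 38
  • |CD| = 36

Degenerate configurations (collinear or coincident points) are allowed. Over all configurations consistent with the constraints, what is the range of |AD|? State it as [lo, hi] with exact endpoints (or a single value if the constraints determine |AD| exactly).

|AD| ∈ [0, 79]  (≈ [0.0000, 79.0000])

|AB| ∈ {5}
|BC| ∈ {38}
|CD| ∈ {36}
|AC| ∈ [33, 43]
|BD| ∈ [2, 74]
|AD| ∈ [0, 79]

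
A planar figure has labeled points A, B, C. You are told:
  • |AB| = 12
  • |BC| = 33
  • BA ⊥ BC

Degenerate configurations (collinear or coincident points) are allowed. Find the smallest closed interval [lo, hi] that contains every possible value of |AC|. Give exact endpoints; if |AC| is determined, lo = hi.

|AC| = 3·√(137)  (≈ 35.1141)

|AB| ∈ {12}
|BC| ∈ {33}
|AC| ∈ {3·√(137)}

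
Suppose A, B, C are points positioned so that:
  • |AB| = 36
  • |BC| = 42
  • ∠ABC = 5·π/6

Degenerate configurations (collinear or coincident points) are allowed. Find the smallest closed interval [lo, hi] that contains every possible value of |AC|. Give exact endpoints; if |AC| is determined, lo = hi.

|AC| = 6·√(42·√(3) + 85)  (≈ 75.3582)

|AB| ∈ {36}
|BC| ∈ {42}
|AC| ∈ {6·√(42·√(3) + 85)}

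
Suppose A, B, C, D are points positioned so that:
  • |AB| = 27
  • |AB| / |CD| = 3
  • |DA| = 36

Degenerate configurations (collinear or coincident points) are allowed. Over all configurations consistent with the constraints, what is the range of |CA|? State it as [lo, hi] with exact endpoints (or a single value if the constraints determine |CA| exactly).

|AB| ∈ {27}
|AD| ∈ {36}
|CD| ∈ {9}
|BD| ∈ [9, 63]
|AC| ∈ [27, 45]
|BC| ∈ [0, 72]

|CA| ∈ [27, 45]  (≈ [27.0000, 45.0000])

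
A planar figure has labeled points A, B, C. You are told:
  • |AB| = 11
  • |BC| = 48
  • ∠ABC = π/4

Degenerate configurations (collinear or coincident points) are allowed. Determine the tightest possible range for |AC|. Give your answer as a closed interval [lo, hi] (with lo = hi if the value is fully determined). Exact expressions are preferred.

|AB| ∈ {11}
|BC| ∈ {48}
|AC| ∈ {√(2425 - 528·√(2))}

|AC| = √(2425 - 528·√(2))  (≈ 40.9670)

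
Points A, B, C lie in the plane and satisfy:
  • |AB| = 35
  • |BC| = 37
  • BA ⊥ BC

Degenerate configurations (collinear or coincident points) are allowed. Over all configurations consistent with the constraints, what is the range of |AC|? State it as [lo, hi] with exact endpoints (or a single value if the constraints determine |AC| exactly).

|AC| = √(2594)  (≈ 50.9313)

|AB| ∈ {35}
|BC| ∈ {37}
|AC| ∈ {√(2594)}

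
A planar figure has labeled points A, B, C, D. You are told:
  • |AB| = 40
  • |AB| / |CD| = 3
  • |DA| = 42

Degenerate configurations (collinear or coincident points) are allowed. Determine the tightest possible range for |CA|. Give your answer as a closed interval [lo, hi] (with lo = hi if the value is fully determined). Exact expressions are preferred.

|CA| ∈ [86/3, 166/3]  (≈ [28.6667, 55.3333])

|AB| ∈ {40}
|AD| ∈ {42}
|CD| ∈ {40/3}
|BD| ∈ [2, 82]
|AC| ∈ [86/3, 166/3]
|BC| ∈ [0, 286/3]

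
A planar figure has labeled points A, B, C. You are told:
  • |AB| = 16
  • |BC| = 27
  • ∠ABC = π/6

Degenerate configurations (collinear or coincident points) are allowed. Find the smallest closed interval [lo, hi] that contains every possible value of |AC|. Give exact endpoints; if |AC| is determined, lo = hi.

|AC| = √(985 - 432·√(3))  (≈ 15.3868)

|AB| ∈ {16}
|BC| ∈ {27}
|AC| ∈ {√(985 - 432·√(3))}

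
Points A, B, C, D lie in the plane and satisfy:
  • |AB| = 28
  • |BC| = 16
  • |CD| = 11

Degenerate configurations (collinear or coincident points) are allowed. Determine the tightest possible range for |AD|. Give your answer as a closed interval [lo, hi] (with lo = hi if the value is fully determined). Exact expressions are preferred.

|AD| ∈ [1, 55]  (≈ [1.0000, 55.0000])

|AB| ∈ {28}
|BC| ∈ {16}
|CD| ∈ {11}
|AC| ∈ [12, 44]
|BD| ∈ [5, 27]
|AD| ∈ [1, 55]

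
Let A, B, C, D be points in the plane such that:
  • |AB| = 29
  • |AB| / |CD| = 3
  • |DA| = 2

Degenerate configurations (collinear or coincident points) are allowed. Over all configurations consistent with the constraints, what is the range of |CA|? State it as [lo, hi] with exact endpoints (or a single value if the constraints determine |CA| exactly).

|AB| ∈ {29}
|AD| ∈ {2}
|CD| ∈ {29/3}
|BD| ∈ [27, 31]
|AC| ∈ [23/3, 35/3]
|BC| ∈ [52/3, 122/3]

|CA| ∈ [23/3, 35/3]  (≈ [7.6667, 11.6667])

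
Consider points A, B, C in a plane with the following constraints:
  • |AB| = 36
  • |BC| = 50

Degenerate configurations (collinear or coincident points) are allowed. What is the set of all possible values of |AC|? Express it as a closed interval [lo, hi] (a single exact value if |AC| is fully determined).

|AC| ∈ [14, 86]  (≈ [14.0000, 86.0000])

|AB| ∈ {36}
|BC| ∈ {50}
|AC| ∈ [14, 86]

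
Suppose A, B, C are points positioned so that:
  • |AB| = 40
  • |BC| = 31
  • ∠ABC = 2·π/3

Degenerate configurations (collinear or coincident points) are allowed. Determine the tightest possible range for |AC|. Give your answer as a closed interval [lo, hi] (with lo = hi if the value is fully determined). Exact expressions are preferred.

|AC| = √(3801)  (≈ 61.6523)

|AB| ∈ {40}
|BC| ∈ {31}
|AC| ∈ {√(3801)}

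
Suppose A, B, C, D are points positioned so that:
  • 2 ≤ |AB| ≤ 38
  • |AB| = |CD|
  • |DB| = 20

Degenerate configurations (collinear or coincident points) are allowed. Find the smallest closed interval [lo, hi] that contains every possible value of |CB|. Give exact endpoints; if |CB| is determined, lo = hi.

|AB| ∈ [2, 38]
|BD| ∈ {20}
|CD| ∈ [2, 38]
|AD| ∈ [0, 58]
|BC| ∈ [0, 58]
|AC| ∈ [0, 96]

|CB| ∈ [0, 58]  (≈ [0.0000, 58.0000])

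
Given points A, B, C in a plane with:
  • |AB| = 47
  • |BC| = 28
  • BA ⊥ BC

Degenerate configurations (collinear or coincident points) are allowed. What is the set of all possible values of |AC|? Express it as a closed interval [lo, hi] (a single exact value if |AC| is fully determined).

|AC| = √(2993)  (≈ 54.7083)

|AB| ∈ {47}
|BC| ∈ {28}
|AC| ∈ {√(2993)}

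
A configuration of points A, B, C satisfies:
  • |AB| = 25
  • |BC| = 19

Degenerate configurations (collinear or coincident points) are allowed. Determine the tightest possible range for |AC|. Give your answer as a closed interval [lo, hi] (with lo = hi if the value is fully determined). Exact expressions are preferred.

|AC| ∈ [6, 44]  (≈ [6.0000, 44.0000])

|AB| ∈ {25}
|BC| ∈ {19}
|AC| ∈ [6, 44]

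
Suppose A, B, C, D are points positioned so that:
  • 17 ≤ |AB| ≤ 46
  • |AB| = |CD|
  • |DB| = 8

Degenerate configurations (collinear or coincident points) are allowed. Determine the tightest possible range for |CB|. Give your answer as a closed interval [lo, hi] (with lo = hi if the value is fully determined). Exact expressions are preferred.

|CB| ∈ [9, 54]  (≈ [9.0000, 54.0000])

|AB| ∈ [17, 46]
|BD| ∈ {8}
|CD| ∈ [17, 46]
|AD| ∈ [9, 54]
|BC| ∈ [9, 54]
|AC| ∈ [0, 100]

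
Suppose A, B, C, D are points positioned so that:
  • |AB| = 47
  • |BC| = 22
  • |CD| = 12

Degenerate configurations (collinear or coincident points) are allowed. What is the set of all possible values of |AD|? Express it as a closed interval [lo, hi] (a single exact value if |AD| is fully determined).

|AD| ∈ [13, 81]  (≈ [13.0000, 81.0000])

|AB| ∈ {47}
|BC| ∈ {22}
|CD| ∈ {12}
|AC| ∈ [25, 69]
|BD| ∈ [10, 34]
|AD| ∈ [13, 81]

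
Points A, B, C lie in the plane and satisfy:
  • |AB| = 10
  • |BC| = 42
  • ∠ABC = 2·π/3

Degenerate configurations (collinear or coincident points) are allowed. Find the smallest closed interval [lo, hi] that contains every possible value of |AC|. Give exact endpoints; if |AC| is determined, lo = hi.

|AB| ∈ {10}
|BC| ∈ {42}
|AC| ∈ {2·√(571)}

|AC| = 2·√(571)  (≈ 47.7912)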